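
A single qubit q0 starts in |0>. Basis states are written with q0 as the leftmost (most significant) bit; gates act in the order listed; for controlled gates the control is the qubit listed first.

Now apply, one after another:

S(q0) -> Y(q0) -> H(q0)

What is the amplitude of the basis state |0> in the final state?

The final state's coefficient on |0> equals sqrt(2)*I/2.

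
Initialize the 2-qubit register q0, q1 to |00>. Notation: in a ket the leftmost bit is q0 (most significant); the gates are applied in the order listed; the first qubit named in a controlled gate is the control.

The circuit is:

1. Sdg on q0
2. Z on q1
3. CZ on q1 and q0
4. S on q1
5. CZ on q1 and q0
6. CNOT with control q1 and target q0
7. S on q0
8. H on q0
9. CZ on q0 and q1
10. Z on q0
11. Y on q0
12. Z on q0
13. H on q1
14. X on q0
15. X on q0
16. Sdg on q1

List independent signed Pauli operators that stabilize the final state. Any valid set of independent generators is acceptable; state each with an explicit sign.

The stabilizer group can be generated by -XI, -IY, among other valid generating sets.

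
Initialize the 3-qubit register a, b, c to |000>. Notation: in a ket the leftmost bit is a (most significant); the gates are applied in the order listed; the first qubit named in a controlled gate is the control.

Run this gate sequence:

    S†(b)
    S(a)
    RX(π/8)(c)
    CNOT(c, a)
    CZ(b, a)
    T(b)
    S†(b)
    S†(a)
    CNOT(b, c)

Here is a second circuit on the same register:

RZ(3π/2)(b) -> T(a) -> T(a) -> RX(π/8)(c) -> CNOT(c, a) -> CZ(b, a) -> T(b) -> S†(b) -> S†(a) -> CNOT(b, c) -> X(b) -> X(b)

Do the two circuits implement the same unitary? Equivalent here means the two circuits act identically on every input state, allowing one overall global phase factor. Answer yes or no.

Yes — the two circuits implement the same unitary up to a global phase.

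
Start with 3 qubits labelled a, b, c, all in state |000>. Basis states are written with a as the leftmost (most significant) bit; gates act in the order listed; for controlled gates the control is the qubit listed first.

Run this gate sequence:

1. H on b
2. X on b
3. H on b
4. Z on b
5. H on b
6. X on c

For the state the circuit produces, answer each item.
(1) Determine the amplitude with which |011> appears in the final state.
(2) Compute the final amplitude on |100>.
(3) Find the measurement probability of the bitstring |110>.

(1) The final state's coefficient on |011> equals sqrt(2)/2. Key observation: steps 1-4 multiply out to the identity, so the circuit reduces to the remaining gates.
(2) The final state's coefficient on |100> equals 0.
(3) A full measurement returns |110> with probability 0.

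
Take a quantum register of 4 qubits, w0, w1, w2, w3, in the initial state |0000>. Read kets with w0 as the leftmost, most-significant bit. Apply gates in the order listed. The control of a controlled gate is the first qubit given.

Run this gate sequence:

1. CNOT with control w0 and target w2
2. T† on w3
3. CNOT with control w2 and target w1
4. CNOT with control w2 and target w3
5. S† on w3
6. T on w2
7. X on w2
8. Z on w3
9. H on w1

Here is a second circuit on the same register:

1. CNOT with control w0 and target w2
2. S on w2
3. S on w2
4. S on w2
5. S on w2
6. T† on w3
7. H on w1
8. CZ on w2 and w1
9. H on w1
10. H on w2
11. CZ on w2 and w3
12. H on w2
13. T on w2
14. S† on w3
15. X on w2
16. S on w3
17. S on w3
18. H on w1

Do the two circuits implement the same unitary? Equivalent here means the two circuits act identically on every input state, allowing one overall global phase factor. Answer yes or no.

No: there is an input state on which the two circuits produce genuinely different outputs (not merely differing by a phase).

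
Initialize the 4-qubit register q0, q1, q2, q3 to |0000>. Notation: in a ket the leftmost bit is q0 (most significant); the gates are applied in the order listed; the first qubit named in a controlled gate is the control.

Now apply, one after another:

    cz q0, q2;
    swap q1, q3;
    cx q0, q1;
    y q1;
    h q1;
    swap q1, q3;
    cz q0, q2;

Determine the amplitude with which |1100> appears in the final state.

|1100> carries amplitude 0 in the final state.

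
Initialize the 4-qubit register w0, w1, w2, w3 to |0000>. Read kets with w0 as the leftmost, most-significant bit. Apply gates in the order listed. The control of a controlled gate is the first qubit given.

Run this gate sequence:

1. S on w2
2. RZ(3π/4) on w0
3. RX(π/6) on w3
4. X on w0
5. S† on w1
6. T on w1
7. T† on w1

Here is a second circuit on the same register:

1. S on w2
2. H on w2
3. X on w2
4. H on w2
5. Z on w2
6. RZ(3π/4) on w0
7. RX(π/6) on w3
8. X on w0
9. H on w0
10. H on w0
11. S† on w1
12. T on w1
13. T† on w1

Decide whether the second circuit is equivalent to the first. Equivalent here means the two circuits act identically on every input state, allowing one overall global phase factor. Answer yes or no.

Yes — the two circuits implement the same unitary up to a global phase.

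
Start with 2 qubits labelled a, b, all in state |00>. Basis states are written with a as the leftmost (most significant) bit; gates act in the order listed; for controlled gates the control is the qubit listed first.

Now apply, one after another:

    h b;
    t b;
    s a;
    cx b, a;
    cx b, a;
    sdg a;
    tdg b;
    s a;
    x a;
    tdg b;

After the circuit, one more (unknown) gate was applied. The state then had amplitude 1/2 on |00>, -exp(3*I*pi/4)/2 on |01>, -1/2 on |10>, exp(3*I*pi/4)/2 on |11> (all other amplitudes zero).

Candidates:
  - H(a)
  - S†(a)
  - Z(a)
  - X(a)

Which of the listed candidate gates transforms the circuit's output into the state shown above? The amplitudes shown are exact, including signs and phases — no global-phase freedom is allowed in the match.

It was H(a) that produced the state shown. Key observation: steps 2-7 multiply out to the identity, so the circuit reduces to the remaining gates.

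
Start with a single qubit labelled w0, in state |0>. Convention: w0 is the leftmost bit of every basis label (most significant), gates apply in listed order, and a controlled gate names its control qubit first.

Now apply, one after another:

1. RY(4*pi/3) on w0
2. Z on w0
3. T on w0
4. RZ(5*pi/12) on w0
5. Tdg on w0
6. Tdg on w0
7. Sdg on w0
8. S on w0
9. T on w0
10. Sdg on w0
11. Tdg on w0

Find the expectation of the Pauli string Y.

In the final state, Y has expectation -3/4. Key observation: the block from step 6 through step 9 cancels to the identity and can be dropped.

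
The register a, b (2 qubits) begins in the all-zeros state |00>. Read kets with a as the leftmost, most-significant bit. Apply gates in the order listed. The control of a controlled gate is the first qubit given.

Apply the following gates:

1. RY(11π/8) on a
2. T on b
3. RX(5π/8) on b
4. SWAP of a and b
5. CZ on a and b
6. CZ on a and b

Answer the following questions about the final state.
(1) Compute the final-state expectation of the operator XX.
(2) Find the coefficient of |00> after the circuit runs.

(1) In the final state, XX has expectation 0.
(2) The amplitude on |00> is -1/2 + sqrt(2 - sqrt(2))/4.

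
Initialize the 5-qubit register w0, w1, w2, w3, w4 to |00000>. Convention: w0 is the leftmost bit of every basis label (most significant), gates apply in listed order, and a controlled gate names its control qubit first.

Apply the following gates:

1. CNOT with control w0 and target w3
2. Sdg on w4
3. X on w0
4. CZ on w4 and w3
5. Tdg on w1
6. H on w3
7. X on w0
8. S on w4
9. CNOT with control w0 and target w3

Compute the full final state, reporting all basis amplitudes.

The final amplitudes are sqrt(2)/2 on |00000>, sqrt(2)/2 on |00010>, and 0 on every other basis state.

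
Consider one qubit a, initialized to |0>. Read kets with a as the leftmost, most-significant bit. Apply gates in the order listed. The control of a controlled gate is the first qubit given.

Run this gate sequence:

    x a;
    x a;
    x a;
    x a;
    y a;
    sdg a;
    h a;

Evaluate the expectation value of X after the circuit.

The observable X averages to -1.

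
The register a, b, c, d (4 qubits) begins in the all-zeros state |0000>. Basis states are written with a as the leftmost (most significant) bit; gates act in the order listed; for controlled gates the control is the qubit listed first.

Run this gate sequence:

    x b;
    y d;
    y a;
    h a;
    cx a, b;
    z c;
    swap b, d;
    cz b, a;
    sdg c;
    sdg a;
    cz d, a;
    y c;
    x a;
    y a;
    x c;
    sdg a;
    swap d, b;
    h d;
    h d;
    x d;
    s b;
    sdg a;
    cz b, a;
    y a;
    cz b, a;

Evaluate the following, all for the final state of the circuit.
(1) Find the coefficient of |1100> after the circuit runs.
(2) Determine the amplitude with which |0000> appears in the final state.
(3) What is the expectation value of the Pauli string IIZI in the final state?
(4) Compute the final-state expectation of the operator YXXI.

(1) The amplitude on |1100> is -sqrt(2)/2.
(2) The amplitude on |0000> is sqrt(2)/2.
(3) The observable IIZI averages to 1.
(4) The observable YXXI averages to 0.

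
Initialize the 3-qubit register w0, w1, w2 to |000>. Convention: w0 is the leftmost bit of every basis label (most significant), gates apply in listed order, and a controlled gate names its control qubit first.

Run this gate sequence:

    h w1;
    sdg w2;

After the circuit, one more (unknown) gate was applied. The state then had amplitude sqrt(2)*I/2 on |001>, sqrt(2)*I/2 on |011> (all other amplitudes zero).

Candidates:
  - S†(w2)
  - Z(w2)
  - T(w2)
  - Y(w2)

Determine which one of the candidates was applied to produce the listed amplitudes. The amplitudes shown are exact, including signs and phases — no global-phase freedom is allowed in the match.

It was Y(w2) that produced the state shown.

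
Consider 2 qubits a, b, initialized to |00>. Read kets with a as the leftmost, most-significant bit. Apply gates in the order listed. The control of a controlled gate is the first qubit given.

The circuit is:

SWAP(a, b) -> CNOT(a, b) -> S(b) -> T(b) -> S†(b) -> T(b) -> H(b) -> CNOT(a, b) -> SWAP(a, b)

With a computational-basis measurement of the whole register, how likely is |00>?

Outcome |00> occurs with probability 1/2.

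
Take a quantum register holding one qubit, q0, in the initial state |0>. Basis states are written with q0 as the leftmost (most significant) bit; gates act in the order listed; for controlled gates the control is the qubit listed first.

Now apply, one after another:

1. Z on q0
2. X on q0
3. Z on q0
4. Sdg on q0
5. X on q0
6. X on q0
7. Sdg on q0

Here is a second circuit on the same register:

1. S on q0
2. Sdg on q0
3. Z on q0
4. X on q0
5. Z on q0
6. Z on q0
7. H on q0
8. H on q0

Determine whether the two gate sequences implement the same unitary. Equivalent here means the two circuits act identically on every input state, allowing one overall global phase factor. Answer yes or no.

Yes, they are equivalent — the unitaries differ by at most a global phase.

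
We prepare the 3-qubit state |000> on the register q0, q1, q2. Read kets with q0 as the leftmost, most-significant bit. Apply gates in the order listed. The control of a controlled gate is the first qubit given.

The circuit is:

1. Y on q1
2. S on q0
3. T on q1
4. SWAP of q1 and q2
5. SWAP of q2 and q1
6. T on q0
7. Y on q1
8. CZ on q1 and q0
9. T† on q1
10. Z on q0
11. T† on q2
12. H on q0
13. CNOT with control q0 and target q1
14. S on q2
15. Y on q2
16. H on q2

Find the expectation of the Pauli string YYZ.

The observable YYZ averages to 0.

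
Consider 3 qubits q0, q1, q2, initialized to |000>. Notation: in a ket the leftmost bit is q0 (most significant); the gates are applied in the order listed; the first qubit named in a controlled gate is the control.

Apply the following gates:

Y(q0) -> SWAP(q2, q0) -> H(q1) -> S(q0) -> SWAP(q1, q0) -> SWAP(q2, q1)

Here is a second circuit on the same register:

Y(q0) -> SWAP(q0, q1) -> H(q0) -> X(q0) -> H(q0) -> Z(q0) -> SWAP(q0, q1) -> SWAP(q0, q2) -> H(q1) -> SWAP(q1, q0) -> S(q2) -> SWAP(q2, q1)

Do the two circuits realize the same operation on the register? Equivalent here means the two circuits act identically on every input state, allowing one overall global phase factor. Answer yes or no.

No, they are not equivalent — no single phase factor reconciles the two unitaries.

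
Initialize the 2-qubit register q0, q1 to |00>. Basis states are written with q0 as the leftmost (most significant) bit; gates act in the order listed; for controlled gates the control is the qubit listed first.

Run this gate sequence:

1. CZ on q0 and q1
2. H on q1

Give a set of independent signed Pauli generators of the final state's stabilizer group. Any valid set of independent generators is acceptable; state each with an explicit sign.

The stabilizer group can be generated by +IX, +ZI, among other valid generating sets.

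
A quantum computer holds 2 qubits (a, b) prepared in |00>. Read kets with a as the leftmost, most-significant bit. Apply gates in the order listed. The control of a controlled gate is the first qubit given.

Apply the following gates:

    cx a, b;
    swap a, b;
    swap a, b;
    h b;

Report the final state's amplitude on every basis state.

After the circuit, the state carries amplitude sqrt(2)/2 on |00>, sqrt(2)/2 on |01>, 0 on |10>, 0 on |11>. Key observation: the block from step 2 through step 3 cancels to the identity and can be dropped.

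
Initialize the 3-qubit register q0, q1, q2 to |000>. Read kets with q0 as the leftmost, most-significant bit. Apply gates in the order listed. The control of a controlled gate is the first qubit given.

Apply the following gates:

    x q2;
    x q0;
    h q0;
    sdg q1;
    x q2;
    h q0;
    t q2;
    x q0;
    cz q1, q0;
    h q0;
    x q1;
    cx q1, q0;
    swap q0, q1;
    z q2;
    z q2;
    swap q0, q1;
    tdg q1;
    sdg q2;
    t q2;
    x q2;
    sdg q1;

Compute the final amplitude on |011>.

|011> carries amplitude -sqrt(2)*exp(I*pi/4)/2 in the final state. Key observation: gates 13-16 undo each other exactly, leaving only the rest of the circuit to track.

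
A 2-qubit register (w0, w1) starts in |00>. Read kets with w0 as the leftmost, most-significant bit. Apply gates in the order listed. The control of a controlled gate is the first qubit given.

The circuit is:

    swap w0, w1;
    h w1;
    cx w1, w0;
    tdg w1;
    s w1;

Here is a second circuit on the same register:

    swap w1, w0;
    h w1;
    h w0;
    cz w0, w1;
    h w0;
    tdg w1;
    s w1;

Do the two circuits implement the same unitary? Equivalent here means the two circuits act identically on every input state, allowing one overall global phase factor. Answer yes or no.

Yes: on every input state the two circuits agree up to one overall phase factor.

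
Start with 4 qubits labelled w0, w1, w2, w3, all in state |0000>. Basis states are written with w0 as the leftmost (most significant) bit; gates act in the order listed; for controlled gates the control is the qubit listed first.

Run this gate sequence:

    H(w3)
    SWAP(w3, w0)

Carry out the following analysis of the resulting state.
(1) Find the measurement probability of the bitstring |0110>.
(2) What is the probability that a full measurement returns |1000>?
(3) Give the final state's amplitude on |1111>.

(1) Outcome |0110> occurs with probability 0.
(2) The probability of measuring |1000> is 1/2.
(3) |1111> carries amplitude 0 in the final state.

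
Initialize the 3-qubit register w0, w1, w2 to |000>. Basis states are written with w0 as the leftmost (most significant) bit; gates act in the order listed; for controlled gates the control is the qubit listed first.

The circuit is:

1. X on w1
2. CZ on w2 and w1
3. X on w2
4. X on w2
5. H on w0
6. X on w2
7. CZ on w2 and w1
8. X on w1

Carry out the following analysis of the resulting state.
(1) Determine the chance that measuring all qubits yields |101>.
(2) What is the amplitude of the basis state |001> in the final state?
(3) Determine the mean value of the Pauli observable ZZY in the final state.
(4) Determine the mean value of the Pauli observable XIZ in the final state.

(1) Outcome |101> occurs with probability 1/2.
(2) |001> carries amplitude -sqrt(2)/2 in the final state.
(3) The expectation value of ZZY is 0.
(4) In the final state, XIZ has expectation -1.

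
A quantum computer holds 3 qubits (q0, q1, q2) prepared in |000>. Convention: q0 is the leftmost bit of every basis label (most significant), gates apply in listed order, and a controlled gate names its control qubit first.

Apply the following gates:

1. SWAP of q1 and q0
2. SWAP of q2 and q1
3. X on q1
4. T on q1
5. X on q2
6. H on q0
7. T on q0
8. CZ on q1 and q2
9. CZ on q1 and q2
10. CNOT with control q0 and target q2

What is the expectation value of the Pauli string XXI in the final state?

In the final state, XXI has expectation 0.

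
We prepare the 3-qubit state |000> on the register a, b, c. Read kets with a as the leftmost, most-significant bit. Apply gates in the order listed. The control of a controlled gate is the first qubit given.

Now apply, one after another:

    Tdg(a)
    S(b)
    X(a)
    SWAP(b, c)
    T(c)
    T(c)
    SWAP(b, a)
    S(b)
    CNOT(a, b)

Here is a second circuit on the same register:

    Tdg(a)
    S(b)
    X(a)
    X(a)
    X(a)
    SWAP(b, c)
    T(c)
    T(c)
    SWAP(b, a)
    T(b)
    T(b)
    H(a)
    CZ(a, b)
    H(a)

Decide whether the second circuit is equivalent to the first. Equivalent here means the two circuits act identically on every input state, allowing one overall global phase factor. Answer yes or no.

No — the two circuits implement different unitaries, even allowing a global phase.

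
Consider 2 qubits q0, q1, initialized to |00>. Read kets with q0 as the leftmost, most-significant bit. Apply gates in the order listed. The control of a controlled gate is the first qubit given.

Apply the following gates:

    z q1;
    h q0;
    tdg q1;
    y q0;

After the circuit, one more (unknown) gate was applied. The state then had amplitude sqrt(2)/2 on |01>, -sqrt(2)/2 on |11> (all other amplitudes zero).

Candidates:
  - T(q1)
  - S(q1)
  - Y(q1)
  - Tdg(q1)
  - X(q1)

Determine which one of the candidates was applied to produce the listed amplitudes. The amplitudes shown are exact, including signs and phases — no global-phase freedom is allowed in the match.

It was Y(q1) that produced the state shown.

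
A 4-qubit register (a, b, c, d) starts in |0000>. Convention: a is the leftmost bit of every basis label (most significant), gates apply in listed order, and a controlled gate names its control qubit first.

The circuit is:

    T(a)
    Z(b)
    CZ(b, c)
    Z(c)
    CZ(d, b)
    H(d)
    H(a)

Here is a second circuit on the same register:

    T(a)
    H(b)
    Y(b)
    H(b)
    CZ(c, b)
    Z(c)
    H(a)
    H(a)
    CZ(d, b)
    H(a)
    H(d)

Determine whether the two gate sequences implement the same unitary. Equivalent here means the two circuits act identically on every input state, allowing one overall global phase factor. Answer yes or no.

No, they are not equivalent — no single phase factor reconciles the two unitaries.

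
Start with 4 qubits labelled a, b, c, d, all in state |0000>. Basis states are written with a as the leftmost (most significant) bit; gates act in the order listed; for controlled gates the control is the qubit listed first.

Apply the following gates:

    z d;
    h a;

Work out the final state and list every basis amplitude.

The final amplitudes are sqrt(2)/2 on |0000>, sqrt(2)/2 on |1000>, and 0 on every other basis state.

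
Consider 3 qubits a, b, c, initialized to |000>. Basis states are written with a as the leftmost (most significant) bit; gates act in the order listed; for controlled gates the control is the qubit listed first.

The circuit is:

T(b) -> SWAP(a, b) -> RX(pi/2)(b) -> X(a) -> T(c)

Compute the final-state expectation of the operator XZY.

The observable XZY averages to 0.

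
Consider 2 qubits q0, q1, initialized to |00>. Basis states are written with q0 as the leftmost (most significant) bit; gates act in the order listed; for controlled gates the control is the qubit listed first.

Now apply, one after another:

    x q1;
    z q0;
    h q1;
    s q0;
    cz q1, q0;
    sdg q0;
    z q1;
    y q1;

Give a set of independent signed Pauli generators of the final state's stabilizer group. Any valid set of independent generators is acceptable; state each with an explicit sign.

The stabilizer group can be generated by -IX, +ZI, among other valid generating sets.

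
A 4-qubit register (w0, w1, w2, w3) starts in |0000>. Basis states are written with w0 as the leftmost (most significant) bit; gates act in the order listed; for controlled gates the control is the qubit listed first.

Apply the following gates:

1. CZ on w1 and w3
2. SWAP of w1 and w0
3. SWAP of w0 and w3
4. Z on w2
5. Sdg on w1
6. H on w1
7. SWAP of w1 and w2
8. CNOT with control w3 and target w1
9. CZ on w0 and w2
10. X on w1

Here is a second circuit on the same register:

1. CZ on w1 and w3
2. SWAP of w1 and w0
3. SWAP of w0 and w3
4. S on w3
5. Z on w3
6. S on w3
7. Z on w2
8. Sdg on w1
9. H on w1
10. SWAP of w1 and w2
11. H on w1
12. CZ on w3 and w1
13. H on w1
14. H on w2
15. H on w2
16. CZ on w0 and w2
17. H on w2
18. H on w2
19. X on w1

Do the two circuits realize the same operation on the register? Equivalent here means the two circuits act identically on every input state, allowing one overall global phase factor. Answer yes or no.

Yes, they are equivalent — the unitaries differ by at most a global phase.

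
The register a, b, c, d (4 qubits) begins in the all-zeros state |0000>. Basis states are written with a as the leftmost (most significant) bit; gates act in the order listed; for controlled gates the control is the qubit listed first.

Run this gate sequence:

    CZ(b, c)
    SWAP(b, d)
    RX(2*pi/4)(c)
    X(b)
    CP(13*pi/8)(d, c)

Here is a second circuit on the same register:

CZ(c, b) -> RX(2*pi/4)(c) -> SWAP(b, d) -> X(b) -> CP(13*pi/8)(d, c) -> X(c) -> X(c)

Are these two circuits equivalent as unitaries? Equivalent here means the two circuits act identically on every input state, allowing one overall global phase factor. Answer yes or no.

Yes, they are equivalent — the unitaries differ by at most a global phase.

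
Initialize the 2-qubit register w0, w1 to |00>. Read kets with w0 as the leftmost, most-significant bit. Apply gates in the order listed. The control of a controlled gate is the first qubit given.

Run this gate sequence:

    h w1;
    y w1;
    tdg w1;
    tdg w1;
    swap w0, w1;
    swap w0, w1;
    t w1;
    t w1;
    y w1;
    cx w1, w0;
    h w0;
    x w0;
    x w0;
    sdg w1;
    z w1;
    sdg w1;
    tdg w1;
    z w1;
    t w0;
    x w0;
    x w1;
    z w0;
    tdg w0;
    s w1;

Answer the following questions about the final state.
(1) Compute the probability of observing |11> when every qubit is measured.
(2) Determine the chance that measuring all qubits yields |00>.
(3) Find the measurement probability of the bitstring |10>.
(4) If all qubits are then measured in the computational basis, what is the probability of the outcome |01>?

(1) Outcome |11> occurs with probability 1/4. Key observation: steps 2-9 multiply out to the identity, so the circuit reduces to the remaining gates.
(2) A full measurement returns |00> with probability 1/4.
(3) The probability of measuring |10> is 1/4.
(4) A full measurement returns |01> with probability 1/4.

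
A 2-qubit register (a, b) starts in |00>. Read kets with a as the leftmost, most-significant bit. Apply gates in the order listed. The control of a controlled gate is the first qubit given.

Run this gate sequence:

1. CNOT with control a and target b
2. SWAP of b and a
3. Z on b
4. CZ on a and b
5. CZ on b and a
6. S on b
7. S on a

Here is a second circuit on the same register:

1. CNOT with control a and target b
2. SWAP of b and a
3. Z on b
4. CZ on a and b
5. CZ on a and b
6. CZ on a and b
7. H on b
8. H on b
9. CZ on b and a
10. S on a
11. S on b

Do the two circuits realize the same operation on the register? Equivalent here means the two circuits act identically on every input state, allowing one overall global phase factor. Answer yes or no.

Yes: on every input state the two circuits agree up to one overall phase factor.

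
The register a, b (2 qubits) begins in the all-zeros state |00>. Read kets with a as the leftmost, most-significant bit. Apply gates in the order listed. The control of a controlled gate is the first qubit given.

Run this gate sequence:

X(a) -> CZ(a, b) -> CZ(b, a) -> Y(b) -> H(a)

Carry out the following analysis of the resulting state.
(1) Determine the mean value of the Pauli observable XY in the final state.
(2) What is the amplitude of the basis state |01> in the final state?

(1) The observable XY averages to 0.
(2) The final state's coefficient on |01> equals sqrt(2)*I/2.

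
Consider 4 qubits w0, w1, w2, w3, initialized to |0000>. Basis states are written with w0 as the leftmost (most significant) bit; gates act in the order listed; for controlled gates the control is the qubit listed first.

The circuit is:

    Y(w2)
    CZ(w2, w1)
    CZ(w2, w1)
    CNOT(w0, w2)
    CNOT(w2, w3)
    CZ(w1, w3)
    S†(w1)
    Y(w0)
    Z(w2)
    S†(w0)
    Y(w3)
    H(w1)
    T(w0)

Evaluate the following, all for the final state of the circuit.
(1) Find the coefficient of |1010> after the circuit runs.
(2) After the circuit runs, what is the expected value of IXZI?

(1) |1010> carries amplitude -sqrt(2)*exp(I*pi/4)/2 in the final state. Key observation: steps 2-3 multiply out to the identity, so the circuit reduces to the remaining gates.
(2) The expectation value of IXZI is -1.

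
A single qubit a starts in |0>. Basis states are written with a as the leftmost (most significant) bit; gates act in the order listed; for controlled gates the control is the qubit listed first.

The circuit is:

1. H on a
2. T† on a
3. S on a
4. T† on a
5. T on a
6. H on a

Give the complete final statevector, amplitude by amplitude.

The resulting statevector has amplitude 1/2 + exp(I*pi/4)/2 on |0>, 1/2 - exp(I*pi/4)/2 on |1>.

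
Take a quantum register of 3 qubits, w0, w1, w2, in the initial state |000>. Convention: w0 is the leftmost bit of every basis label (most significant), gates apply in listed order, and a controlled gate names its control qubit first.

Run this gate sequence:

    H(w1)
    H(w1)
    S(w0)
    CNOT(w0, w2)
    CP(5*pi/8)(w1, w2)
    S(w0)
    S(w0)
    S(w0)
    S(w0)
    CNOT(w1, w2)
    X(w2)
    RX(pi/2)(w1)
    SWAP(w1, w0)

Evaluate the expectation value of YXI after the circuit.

The expectation value of YXI is 0.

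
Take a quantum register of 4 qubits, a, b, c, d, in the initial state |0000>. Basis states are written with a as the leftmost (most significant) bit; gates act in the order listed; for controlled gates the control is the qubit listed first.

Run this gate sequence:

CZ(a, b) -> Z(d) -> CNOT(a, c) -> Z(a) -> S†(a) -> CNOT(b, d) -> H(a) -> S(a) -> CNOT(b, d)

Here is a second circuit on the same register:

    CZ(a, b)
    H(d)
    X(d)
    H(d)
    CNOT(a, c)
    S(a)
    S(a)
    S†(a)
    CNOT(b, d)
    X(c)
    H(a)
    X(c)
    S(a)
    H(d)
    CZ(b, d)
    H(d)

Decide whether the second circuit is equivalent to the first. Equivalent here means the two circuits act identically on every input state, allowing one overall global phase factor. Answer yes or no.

Yes, they are equivalent — the unitaries differ by at most a global phase.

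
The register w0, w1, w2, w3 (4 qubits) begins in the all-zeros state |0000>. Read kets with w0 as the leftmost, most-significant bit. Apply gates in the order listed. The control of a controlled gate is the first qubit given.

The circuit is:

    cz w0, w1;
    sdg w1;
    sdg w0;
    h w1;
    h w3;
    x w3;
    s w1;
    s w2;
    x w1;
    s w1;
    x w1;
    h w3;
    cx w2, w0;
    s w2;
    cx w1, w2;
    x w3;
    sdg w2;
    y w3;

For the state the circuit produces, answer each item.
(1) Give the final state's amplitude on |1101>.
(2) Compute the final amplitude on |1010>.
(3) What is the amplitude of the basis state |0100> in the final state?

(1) The final state's coefficient on |1101> equals 0.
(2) The final state's coefficient on |1010> equals 0.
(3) The amplitude on |0100> is 0.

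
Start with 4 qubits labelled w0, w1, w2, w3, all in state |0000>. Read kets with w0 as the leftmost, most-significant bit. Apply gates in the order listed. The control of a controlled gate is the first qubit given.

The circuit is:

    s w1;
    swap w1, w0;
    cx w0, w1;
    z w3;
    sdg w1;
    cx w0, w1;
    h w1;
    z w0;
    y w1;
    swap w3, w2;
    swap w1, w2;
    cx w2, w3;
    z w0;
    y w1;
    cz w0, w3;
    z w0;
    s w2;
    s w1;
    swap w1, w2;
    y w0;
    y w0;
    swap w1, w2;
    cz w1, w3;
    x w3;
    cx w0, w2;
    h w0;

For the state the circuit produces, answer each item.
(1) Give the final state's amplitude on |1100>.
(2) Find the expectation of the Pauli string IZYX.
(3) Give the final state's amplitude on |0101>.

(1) The final state's coefficient on |1100> equals 0. Key observation: gates 19-22 undo each other exactly, leaving only the rest of the circuit to track.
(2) The expectation value of IZYX is -1.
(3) The final state's coefficient on |0101> equals I/2.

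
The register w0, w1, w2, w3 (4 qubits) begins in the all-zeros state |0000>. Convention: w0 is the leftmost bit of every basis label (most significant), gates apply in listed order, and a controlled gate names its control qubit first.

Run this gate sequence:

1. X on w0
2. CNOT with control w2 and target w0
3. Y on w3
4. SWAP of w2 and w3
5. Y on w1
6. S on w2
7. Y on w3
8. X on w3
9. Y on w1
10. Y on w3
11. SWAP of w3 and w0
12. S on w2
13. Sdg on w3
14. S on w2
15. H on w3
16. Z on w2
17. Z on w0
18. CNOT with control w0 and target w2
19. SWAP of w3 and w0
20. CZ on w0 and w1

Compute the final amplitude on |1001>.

|1001> carries amplitude -sqrt(2)*I/2 in the final state.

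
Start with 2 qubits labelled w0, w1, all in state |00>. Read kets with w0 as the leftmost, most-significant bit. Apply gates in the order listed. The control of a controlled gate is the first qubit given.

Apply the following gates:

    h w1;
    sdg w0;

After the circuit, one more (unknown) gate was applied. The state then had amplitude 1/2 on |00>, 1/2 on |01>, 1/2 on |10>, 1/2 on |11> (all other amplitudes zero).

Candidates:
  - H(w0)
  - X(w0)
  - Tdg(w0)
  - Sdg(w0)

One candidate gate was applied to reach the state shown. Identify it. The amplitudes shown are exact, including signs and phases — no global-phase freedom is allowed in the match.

It was H(w0) that produced the state shown.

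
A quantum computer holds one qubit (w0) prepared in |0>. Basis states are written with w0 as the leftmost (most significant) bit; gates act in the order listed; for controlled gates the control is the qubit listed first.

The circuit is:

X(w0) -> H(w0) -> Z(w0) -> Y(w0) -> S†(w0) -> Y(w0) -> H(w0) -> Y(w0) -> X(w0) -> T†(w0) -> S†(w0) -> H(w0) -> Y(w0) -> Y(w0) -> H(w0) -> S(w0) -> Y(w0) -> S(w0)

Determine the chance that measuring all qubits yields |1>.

Outcome |1> occurs with probability 1/2.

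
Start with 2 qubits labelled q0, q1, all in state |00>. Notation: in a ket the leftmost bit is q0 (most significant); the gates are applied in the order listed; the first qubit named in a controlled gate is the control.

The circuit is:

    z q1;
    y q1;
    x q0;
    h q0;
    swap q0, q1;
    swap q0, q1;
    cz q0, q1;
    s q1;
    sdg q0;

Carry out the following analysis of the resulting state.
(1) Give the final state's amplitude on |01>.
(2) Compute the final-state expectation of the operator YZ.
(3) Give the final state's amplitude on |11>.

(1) The final state's coefficient on |01> equals -sqrt(2)/2.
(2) In the final state, YZ has expectation 1.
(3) |11> carries amplitude sqrt(2)*I/2 in the final state.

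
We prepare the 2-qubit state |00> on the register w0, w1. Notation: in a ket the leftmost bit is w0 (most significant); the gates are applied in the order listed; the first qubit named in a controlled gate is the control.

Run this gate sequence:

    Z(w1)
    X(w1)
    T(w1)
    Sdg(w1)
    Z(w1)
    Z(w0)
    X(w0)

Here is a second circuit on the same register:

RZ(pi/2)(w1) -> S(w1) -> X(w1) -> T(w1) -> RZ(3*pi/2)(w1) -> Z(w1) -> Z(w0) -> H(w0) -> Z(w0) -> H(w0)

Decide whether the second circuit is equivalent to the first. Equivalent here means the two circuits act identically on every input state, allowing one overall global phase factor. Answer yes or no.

Yes: on every input state the two circuits agree up to one overall phase factor.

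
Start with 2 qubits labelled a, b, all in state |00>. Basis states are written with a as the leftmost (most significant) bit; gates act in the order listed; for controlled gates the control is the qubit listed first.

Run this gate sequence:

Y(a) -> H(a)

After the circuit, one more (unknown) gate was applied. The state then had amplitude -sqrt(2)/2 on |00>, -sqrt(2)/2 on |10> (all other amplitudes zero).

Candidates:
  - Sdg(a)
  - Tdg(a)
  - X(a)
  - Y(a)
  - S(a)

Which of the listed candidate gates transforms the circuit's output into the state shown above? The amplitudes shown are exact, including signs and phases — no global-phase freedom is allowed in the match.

It was Y(a) that produced the state shown.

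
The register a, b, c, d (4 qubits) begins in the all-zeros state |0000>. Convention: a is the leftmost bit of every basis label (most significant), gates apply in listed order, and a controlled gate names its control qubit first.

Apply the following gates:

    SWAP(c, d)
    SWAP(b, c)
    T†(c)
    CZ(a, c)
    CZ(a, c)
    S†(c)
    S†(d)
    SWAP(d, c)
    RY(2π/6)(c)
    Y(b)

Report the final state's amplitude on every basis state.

The resulting statevector has amplitude sqrt(3)*I/2 on |0100>, I/2 on |0110>, and 0 on every other basis state. Key observation: the block from step 4 through step 5 cancels to the identity and can be dropped.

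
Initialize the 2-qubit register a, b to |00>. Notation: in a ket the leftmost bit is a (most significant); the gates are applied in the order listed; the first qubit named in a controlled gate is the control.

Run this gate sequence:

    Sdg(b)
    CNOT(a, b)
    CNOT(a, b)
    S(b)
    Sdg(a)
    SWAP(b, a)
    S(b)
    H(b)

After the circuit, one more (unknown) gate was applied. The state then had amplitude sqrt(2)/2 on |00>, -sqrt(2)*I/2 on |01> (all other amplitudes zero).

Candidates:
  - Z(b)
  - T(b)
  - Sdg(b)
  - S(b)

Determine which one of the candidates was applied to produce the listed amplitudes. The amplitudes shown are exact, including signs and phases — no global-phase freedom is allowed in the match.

The unique candidate consistent with the amplitudes is Sdg(b). Key observation: the block from step 1 through step 4 cancels to the identity and can be dropped.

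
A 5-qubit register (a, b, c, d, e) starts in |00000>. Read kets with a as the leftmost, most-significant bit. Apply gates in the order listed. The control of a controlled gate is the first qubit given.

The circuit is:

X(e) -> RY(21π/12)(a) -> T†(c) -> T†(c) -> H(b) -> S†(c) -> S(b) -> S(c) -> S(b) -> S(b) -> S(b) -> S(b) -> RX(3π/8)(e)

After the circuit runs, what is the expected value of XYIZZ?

In the final state, XYIZZ has expectation -2*sqrt(1/2 - sqrt(2)/4)*sqrt(sqrt(2)/4 + 1/2)*sin(3*pi/16)**2 + 2*sqrt(1/2 - sqrt(2)/4)*sqrt(sqrt(2)/4 + 1/2)*cos(3*pi/16)**2.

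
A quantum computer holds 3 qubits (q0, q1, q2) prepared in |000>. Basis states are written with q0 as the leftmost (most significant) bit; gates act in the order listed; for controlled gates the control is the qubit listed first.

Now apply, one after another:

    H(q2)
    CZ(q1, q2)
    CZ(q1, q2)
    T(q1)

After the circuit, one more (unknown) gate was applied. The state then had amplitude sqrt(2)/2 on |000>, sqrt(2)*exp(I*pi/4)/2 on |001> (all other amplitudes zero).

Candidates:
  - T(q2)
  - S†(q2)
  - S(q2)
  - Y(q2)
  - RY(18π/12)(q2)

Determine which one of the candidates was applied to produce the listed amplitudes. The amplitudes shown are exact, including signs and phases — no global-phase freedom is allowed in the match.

The applied gate was T(q2). Key observation: steps 2-3 multiply out to the identity, so the circuit reduces to the remaining gates.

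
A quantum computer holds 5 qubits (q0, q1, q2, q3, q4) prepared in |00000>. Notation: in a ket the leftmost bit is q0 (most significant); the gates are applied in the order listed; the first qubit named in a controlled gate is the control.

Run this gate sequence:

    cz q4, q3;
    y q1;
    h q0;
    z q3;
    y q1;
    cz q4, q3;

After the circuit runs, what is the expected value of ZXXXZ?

The expectation value of ZXXXZ is 0.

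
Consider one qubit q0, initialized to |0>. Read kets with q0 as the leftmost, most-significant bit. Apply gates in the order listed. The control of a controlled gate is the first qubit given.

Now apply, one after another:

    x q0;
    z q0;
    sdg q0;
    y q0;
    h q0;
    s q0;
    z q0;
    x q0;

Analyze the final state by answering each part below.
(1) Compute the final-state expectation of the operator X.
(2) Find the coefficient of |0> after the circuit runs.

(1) The observable X averages to 0.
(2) The final state's coefficient on |0> equals -sqrt(2)*I/2.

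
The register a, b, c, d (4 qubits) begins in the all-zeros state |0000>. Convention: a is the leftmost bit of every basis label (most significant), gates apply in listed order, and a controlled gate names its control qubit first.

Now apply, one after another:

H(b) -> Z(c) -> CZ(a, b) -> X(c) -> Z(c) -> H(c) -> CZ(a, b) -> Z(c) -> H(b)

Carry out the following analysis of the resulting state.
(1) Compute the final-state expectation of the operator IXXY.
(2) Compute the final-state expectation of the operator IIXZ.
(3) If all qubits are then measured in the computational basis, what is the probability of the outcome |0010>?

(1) The observable IXXY averages to 0.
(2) The observable IIXZ averages to 1.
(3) The probability of measuring |0010> is 1/2.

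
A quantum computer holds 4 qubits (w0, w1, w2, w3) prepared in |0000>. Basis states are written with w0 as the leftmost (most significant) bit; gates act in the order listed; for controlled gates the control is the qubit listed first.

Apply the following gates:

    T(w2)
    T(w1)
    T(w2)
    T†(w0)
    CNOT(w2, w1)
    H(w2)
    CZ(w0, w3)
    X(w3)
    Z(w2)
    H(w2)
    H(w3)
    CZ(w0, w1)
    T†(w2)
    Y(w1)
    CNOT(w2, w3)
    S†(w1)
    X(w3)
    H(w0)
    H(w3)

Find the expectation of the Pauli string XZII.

In the final state, XZII has expectation -1.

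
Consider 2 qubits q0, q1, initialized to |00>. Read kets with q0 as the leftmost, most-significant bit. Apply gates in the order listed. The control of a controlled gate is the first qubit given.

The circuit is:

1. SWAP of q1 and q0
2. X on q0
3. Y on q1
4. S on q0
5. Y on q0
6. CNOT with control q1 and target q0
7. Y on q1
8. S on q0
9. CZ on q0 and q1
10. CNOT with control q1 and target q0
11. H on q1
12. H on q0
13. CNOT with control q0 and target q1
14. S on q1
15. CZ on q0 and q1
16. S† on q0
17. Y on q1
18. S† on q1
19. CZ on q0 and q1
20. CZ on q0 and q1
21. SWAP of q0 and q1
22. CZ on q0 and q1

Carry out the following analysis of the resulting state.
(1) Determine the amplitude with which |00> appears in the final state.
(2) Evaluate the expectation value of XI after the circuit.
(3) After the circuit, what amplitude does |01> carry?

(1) The final state's coefficient on |00> equals I/2.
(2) The observable XI averages to 1.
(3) The amplitude on |01> is 1/2.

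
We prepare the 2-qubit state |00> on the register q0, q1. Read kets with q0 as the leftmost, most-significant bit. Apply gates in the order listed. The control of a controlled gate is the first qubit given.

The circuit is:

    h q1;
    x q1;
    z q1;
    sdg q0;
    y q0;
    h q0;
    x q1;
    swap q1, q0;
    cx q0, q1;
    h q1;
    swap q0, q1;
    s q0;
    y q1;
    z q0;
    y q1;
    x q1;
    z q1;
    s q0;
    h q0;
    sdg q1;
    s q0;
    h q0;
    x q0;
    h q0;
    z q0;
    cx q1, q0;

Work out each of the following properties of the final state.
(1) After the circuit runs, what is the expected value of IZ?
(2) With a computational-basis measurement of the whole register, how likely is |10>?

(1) The expectation value of IZ is 0. Key observation: steps 22-25 multiply out to the identity, so the circuit reduces to the remaining gates.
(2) A full measurement returns |10> with probability 1/4.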